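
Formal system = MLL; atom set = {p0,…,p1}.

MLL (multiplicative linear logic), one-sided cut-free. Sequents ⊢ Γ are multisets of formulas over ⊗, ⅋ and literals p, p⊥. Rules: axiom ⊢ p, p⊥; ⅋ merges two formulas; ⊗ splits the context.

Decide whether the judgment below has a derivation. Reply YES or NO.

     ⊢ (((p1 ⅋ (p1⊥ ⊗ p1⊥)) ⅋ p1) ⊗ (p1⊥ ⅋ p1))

Derivation (root first):
[⊗]  ⊢ (((p1 ⅋ (p1⊥ ⊗ p1⊥)) ⅋ p1) ⊗ (p1⊥ ⅋ p1))
  [⅋]  ⊢ ((p1 ⅋ (p1⊥ ⊗ p1⊥)) ⅋ p1)
    [⅋]  ⊢ p1, (p1 ⅋ (p1⊥ ⊗ p1⊥))
      [⊗]  ⊢ p1, p1, (p1⊥ ⊗ p1⊥)
        [Ax]  ⊢ p1, p1⊥
        [Ax]  ⊢ p1, p1⊥
  [⅋]  ⊢ (p1⊥ ⅋ p1)
    [Ax]  ⊢ p1, p1⊥

Result: YES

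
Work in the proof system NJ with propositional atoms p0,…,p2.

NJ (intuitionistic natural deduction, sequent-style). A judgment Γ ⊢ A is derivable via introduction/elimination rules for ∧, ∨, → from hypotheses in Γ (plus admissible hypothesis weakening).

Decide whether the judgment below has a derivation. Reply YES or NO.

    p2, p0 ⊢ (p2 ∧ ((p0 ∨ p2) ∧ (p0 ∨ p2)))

Proof tree:
[∧I] p2, p0 ⊢ (p2 ∧ ((p0 ∨ p2) ∧ (p0 ∨ p2)))
  [Ax] p2 ⊢ p2
  [∧I] p2, p0 ⊢ ((p0 ∨ p2) ∧ (p0 ∨ p2))
    [Wk] p0, p2 ⊢ (p0 ∨ p2)
      [∨I₁] p0 ⊢ (p0 ∨ p2)
        [Ax] p0 ⊢ p0
    [∨I₁] p0 ⊢ (p0 ∨ p2)
      [Ax] p0 ⊢ p0

Result: YES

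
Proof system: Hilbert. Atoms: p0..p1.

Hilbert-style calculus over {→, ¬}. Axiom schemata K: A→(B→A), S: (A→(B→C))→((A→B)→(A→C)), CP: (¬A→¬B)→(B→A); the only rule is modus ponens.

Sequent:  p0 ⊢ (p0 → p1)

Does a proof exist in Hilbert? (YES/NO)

Truth-table refutation:
  v=00: Γ:[p0=F] Δ:[(p0 → p1)=T] refutes=False
  v=01: Γ:[p0=F] Δ:[(p0 → p1)=T] refutes=False
  v=10: Γ:[p0=T] Δ:[(p0 → p1)=F] refutes=True  ← countermodel

Result: NO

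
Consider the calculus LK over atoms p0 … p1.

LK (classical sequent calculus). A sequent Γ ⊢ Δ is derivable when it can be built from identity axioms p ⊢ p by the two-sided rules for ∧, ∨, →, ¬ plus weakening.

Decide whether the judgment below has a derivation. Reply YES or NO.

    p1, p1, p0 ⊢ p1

Derivation (root first):
[WL] p1, p1, p0 ⊢ p1
  [WL] p1, p1 ⊢ p1
    [Ax] p1 ⊢ p1

Result: YES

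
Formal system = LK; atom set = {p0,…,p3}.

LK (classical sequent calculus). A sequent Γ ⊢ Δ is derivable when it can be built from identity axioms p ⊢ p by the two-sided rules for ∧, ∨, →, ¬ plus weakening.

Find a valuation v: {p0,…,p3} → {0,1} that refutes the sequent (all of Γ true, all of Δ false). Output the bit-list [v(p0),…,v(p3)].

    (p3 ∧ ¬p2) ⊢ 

Search for a countermodel by truth-table:
  v=0000: Γ:[(p3 ∧ ¬p2)=F] Δ:[] refutes=False
  v=0001: Γ:[(p3 ∧ ¬p2)=T] Δ:[] refutes=True  ← countermodel

Result: [0, 0, 0, 1]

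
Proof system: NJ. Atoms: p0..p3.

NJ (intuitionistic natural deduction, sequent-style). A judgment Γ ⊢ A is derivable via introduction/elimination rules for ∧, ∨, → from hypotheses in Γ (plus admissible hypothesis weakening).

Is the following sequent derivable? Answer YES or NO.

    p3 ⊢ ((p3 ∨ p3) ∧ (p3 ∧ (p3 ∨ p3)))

Proof tree:
[∧I] p3 ⊢ ((p3 ∨ p3) ∧ (p3 ∧ (p3 ∨ p3)))
  [∨I₂] p3 ⊢ (p3 ∨ p3)
    [Ax] p3 ⊢ p3
  [∧I] p3 ⊢ (p3 ∧ (p3 ∨ p3))
    [Wk] p3, p3 ⊢ p3
      [Ax] p3 ⊢ p3
    [∨I₂] p3 ⊢ (p3 ∨ p3)
      [Ax] p3 ⊢ p3

Result: YES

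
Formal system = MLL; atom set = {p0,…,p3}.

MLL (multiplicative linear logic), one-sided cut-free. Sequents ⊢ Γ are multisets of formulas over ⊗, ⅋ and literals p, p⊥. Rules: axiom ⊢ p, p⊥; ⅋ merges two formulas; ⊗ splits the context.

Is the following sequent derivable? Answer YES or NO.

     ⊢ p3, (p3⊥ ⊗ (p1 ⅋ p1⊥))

Derivation (root first):
[⊗]  ⊢ p3, (p3⊥ ⊗ (p1 ⅋ p1⊥))
  [Ax]  ⊢ p3, p3⊥
  [⅋]  ⊢ (p1 ⅋ p1⊥)
    [Ax]  ⊢ p1, p1⊥

Result: YES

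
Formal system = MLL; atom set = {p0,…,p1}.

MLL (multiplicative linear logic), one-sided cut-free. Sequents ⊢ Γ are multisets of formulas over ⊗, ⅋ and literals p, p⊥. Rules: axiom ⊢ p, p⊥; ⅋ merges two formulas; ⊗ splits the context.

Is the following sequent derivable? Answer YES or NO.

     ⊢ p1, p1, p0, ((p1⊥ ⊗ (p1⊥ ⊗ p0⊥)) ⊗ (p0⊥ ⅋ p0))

Proof tree:
[⊗]  ⊢ p1, p1, p0, ((p1⊥ ⊗ (p1⊥ ⊗ p0⊥)) ⊗ (p0⊥ ⅋ p0))
  [⊗]  ⊢ p1, p1, p0, (p1⊥ ⊗ (p1⊥ ⊗ p0⊥))
    [Ax]  ⊢ p1, p1⊥
    [⊗]  ⊢ p1, p0, (p1⊥ ⊗ p0⊥)
      [Ax]  ⊢ p1, p1⊥
      [Ax]  ⊢ p0, p0⊥
  [⅋]  ⊢ (p0⊥ ⅋ p0)
    [Ax]  ⊢ p0, p0⊥

Result: YES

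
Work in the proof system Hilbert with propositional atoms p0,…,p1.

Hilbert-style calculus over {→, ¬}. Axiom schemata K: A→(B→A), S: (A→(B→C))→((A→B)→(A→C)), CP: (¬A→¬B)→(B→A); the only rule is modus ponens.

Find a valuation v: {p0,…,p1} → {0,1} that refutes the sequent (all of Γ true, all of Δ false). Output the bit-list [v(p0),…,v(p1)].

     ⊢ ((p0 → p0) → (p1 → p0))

Search for a countermodel by truth-table:
  v=00: Γ:[] Δ:[((p0 → p0) → (p1 → p0))=T] refutes=False
  v=01: Γ:[] Δ:[((p0 → p0) → (p1 → p0))=F] refutes=True  ← countermodel

Result: [0, 1]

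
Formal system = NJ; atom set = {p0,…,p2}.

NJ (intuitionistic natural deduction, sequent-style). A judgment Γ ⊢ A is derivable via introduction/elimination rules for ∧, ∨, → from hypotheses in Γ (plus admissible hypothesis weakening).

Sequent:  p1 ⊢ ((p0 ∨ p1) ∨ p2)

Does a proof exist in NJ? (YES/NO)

Derivation (root first):
[∨I₁] p1 ⊢ ((p0 ∨ p1) ∨ p2)
  [∨I₂] p1 ⊢ (p0 ∨ p1)
    [Ax] p1 ⊢ p1

Result: YES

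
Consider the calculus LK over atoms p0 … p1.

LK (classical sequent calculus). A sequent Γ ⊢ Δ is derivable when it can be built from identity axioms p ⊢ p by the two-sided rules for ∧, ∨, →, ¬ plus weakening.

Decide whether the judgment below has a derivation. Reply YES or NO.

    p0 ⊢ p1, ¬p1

Derivation trace:
[WL] p0 ⊢ p1, ¬p1
  [¬R]  ⊢ p1, ¬p1
    [Ax] p1 ⊢ p1

Result: YES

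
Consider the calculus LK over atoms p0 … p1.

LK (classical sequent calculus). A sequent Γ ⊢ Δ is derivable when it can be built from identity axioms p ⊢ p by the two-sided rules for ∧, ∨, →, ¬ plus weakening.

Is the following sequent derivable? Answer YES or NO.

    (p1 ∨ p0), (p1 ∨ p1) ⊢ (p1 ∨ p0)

Derivation (root first):
[∨L] (p1 ∨ p0), (p1 ∨ p1) ⊢ (p1 ∨ p0)
  [WL] (p1 ∨ p0), p1 ⊢ (p1 ∨ p0)
    [∨R] (p1 ∨ p0) ⊢ (p1 ∨ p0)
      [∨L] (p1 ∨ p0) ⊢ p1, p0
        [Ax] p1 ⊢ p1
        [Ax] p0 ⊢ p0
  [WL] (p1 ∨ p0), p1 ⊢ (p1 ∨ p0)
    [∨R] (p1 ∨ p0) ⊢ (p1 ∨ p0)
      [∨L] (p1 ∨ p0) ⊢ p1, p0
        [Ax] p1 ⊢ p1
        [Ax] p0 ⊢ p0

Result: YES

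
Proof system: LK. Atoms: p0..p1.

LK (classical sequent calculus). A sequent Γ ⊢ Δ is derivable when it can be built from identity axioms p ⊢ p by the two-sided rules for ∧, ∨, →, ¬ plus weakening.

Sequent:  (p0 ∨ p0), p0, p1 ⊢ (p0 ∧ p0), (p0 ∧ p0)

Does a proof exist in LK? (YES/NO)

Derivation trace:
[WL] (p0 ∨ p0), p0, p1 ⊢ (p0 ∧ p0), (p0 ∧ p0)
  [∧R] (p0 ∨ p0), p0 ⊢ (p0 ∧ p0), (p0 ∧ p0)
    [Ax] p0 ⊢ p0
    [∨L] (p0 ∨ p0) ⊢ (p0 ∧ p0), p0
      [∧R] p0 ⊢ (p0 ∧ p0)
        [Ax] p0 ⊢ p0
        [Ax] p0 ⊢ p0
      [Ax] p0 ⊢ p0

Result: YES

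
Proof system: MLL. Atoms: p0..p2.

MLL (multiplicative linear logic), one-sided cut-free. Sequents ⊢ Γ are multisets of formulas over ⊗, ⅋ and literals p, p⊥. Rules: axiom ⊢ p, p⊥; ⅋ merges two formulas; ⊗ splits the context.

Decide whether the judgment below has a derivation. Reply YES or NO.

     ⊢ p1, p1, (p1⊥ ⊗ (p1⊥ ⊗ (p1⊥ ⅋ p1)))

Proof tree:
[⊗]  ⊢ p1, p1, (p1⊥ ⊗ (p1⊥ ⊗ (p1⊥ ⅋ p1)))
  [Ax]  ⊢ p1, p1⊥
  [⊗]  ⊢ p1, (p1⊥ ⊗ (p1⊥ ⅋ p1))
    [Ax]  ⊢ p1, p1⊥
    [⅋]  ⊢ (p1⊥ ⅋ p1)
      [Ax]  ⊢ p1, p1⊥

Result: YES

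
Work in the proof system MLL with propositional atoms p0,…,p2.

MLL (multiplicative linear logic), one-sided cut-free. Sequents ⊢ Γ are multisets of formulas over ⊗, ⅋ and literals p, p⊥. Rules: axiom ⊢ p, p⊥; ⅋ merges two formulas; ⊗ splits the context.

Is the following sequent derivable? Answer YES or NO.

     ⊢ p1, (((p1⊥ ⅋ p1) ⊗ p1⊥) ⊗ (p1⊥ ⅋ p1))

Derivation trace:
[⊗]  ⊢ p1, (((p1⊥ ⅋ p1) ⊗ p1⊥) ⊗ (p1⊥ ⅋ p1))
  [⊗]  ⊢ p1, ((p1⊥ ⅋ p1) ⊗ p1⊥)
    [⅋]  ⊢ (p1⊥ ⅋ p1)
      [Ax]  ⊢ p1, p1⊥
    [Ax]  ⊢ p1, p1⊥
  [⅋]  ⊢ (p1⊥ ⅋ p1)
    [Ax]  ⊢ p1, p1⊥

Result: YES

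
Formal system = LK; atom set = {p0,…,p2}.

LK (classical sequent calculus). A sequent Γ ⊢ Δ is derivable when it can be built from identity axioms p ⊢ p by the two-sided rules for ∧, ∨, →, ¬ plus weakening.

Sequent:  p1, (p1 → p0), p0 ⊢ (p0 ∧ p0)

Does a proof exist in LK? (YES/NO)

Proof tree:
[∧R] p1, (p1 → p0), p0 ⊢ (p0 ∧ p0)
  [Ax] p0 ⊢ p0
  [→L] p1, (p1 → p0) ⊢ p0
    [Ax] p1 ⊢ p1
    [Ax] p0 ⊢ p0

Result: YES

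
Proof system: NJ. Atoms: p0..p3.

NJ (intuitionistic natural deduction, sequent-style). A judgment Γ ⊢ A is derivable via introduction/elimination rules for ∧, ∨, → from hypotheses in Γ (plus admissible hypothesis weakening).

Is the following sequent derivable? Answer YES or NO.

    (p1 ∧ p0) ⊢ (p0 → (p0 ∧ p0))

Derivation trace:
[Wk] (p1 ∧ p0) ⊢ (p0 → (p0 ∧ p0))
  [→I]  ⊢ (p0 → (p0 ∧ p0))
    [∧I] p0 ⊢ (p0 ∧ p0)
      [Ax] p0 ⊢ p0
      [Ax] p0 ⊢ p0

Result: YES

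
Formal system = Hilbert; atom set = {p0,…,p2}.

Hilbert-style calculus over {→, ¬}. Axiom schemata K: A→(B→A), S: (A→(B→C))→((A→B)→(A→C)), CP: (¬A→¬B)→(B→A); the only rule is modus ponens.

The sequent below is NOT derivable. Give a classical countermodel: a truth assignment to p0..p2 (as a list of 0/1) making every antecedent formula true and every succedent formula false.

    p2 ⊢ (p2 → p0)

Enumerate valuations to refute Γ ⊢ Δ:
  v=000: Γ:[p2=F] Δ:[(p2 → p0)=T] refutes=False
  v=001: Γ:[p2=T] Δ:[(p2 → p0)=F] refutes=True  ← countermodel

Result: [0, 0, 1]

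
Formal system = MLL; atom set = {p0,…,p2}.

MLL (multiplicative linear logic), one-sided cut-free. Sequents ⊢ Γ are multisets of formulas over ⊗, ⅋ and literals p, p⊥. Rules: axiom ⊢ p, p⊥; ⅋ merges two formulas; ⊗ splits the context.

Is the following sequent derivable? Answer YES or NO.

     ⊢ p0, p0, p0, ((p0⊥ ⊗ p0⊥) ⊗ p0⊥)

Derivation (root first):
[⊗]  ⊢ p0, p0, p0, ((p0⊥ ⊗ p0⊥) ⊗ p0⊥)
  [⊗]  ⊢ p0, p0, (p0⊥ ⊗ p0⊥)
    [Ax]  ⊢ p0, p0⊥
    [Ax]  ⊢ p0, p0⊥
  [Ax]  ⊢ p0, p0⊥

Result: YES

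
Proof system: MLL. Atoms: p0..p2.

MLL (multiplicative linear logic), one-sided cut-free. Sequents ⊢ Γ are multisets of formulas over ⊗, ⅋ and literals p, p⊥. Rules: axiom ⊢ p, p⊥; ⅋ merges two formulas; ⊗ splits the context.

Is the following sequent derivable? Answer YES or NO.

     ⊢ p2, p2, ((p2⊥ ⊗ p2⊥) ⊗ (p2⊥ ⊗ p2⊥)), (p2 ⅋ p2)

Proof tree:
[⅋]  ⊢ p2, p2, ((p2⊥ ⊗ p2⊥) ⊗ (p2⊥ ⊗ p2⊥)), (p2 ⅋ p2)
  [⊗]  ⊢ p2, p2, p2, p2, ((p2⊥ ⊗ p2⊥) ⊗ (p2⊥ ⊗ p2⊥))
    [⊗]  ⊢ p2, p2, (p2⊥ ⊗ p2⊥)
      [Ax]  ⊢ p2, p2⊥
      [Ax]  ⊢ p2, p2⊥
    [⊗]  ⊢ p2, p2, (p2⊥ ⊗ p2⊥)
      [Ax]  ⊢ p2, p2⊥
      [Ax]  ⊢ p2, p2⊥

Result: YES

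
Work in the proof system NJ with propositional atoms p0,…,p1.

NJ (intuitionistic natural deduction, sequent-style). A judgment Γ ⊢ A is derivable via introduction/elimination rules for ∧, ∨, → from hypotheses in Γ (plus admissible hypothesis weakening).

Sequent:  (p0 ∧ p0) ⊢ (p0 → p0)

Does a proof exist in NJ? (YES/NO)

Derivation trace:
[→I] (p0 ∧ p0) ⊢ (p0 → p0)
  [Wk] p0, (p0 ∧ p0) ⊢ p0
    [Ax] p0 ⊢ p0

Result: YES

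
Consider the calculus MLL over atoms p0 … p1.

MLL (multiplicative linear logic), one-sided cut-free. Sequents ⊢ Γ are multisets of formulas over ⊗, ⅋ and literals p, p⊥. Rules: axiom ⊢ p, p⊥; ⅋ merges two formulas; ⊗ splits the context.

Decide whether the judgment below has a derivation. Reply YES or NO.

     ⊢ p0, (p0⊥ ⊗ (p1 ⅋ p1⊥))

Proof tree:
[⊗]  ⊢ p0, (p0⊥ ⊗ (p1 ⅋ p1⊥))
  [Ax]  ⊢ p0, p0⊥
  [⅋]  ⊢ (p1 ⅋ p1⊥)
    [Ax]  ⊢ p1, p1⊥

Result: YES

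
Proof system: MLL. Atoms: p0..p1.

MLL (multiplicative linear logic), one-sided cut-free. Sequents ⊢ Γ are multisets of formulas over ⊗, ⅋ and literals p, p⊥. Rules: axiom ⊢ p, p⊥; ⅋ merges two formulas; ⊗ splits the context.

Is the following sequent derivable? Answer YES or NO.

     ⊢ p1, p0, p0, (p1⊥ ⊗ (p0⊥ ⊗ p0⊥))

Derivation (root first):
[⊗]  ⊢ p1, p0, p0, (p1⊥ ⊗ (p0⊥ ⊗ p0⊥))
  [Ax]  ⊢ p1, p1⊥
  [⊗]  ⊢ p0, p0, (p0⊥ ⊗ p0⊥)
    [Ax]  ⊢ p0, p0⊥
    [Ax]  ⊢ p0, p0⊥

Result: YES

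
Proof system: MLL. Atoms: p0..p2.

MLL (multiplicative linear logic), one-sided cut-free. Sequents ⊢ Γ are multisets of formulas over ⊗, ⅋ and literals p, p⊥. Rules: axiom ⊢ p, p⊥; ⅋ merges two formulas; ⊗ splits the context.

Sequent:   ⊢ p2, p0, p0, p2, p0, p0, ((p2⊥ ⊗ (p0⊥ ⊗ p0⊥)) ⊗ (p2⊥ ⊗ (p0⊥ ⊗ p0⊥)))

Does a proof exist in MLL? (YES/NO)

Derivation (root first):
[⊗]  ⊢ p2, p0, p0, p2, p0, p0, ((p2⊥ ⊗ (p0⊥ ⊗ p0⊥)) ⊗ (p2⊥ ⊗ (p0⊥ ⊗ p0⊥)))
  [⊗]  ⊢ p2, p0, p0, (p2⊥ ⊗ (p0⊥ ⊗ p0⊥))
    [Ax]  ⊢ p2, p2⊥
    [⊗]  ⊢ p0, p0, (p0⊥ ⊗ p0⊥)
      [Ax]  ⊢ p0, p0⊥
      [Ax]  ⊢ p0, p0⊥
  [⊗]  ⊢ p2, p0, p0, (p2⊥ ⊗ (p0⊥ ⊗ p0⊥))
    [Ax]  ⊢ p2, p2⊥
    [⊗]  ⊢ p0, p0, (p0⊥ ⊗ p0⊥)
      [Ax]  ⊢ p0, p0⊥
      [Ax]  ⊢ p0, p0⊥

Result: YES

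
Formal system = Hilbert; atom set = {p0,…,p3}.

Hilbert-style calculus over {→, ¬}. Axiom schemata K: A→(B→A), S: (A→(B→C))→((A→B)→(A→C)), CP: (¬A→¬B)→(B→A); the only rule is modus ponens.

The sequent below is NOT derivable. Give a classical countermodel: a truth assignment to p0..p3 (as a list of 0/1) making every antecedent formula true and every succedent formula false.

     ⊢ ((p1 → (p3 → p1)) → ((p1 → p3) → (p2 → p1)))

Search for a countermodel by truth-table:
  v=0000: Γ:[] Δ:[((p1 → (p3 → p1)) → ((p1 → p3) → (p2 → p1)))=T] refutes=False
  v=0001: Γ:[] Δ:[((p1 → (p3 → p1)) → ((p1 → p3) → (p2 → p1)))=T] refutes=False
  v=0010: Γ:[] Δ:[((p1 → (p3 → p1)) → ((p1 → p3) → (p2 → p1)))=F] refutes=True  ← countermodel

Result: [0, 0, 1, 0]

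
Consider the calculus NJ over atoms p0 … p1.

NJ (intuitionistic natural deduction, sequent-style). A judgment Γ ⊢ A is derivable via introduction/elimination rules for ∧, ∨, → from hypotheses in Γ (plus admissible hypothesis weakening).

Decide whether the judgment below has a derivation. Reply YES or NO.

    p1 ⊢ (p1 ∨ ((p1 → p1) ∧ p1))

Proof tree:
[∨I₂] p1 ⊢ (p1 ∨ ((p1 → p1) ∧ p1))
  [∧I] p1 ⊢ ((p1 → p1) ∧ p1)
    [→I]  ⊢ (p1 → p1)
      [Ax] p1 ⊢ p1
    [Ax] p1 ⊢ p1

Result: YES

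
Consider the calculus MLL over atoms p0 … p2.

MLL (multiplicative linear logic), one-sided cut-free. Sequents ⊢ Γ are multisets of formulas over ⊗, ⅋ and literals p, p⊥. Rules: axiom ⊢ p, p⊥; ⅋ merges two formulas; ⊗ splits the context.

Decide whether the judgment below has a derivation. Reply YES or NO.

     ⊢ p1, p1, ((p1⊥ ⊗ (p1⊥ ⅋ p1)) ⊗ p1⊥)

Proof tree:
[⊗]  ⊢ p1, p1, ((p1⊥ ⊗ (p1⊥ ⅋ p1)) ⊗ p1⊥)
  [⊗]  ⊢ p1, (p1⊥ ⊗ (p1⊥ ⅋ p1))
    [Ax]  ⊢ p1, p1⊥
    [⅋]  ⊢ (p1⊥ ⅋ p1)
      [Ax]  ⊢ p1, p1⊥
  [Ax]  ⊢ p1, p1⊥

Result: YES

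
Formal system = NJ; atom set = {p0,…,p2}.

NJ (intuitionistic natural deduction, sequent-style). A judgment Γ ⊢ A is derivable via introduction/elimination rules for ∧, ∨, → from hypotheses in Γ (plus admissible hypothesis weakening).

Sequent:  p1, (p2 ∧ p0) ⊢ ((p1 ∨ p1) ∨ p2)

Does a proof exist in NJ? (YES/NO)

Derivation trace:
[∨I₁] p1, (p2 ∧ p0) ⊢ ((p1 ∨ p1) ∨ p2)
  [∨I₂] p1, (p2 ∧ p0) ⊢ (p1 ∨ p1)
    [Wk] p1, (p2 ∧ p0) ⊢ p1
      [Ax] p1 ⊢ p1

Result: YES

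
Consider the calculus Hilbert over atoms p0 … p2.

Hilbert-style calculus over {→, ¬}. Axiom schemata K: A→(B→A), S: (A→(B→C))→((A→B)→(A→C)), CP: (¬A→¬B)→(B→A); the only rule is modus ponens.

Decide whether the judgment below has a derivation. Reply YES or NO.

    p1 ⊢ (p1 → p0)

Search for a countermodel by truth-table:
  v=000: Γ:[p1=F] Δ:[(p1 → p0)=T] refutes=False
  v=001: Γ:[p1=F] Δ:[(p1 → p0)=T] refutes=False
  v=010: Γ:[p1=T] Δ:[(p1 → p0)=F] refutes=True  ← countermodel

Result: NO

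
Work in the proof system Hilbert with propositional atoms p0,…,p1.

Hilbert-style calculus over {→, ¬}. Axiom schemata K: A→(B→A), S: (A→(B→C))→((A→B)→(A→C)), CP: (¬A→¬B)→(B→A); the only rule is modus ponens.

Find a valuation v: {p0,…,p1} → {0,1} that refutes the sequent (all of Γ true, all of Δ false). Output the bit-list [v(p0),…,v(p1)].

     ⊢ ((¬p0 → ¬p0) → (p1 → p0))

Truth-table refutation:
  v=00: Γ:[] Δ:[((¬p0 → ¬p0) → (p1 → p0))=T] refutes=False
  v=01: Γ:[] Δ:[((¬p0 → ¬p0) → (p1 → p0))=F] refutes=True  ← countermodel

Result: [0, 1]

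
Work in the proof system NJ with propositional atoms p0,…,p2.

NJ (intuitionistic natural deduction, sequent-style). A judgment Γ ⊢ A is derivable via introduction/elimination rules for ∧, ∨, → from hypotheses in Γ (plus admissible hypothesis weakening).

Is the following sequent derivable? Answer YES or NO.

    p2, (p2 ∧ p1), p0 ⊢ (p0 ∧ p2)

Proof tree:
[∧I] p2, (p2 ∧ p1), p0 ⊢ (p0 ∧ p2)
  [Ax] p0 ⊢ p0
  [Wk] p2, (p2 ∧ p1) ⊢ p2
    [Ax] p2 ⊢ p2

Result: YES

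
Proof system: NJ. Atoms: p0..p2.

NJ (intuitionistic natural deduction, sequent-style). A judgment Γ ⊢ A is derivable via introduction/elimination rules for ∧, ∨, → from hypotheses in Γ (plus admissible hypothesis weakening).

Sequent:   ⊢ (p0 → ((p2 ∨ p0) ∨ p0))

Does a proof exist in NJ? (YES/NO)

Proof tree:
[→I]  ⊢ (p0 → ((p2 ∨ p0) ∨ p0))
  [∨I₁] p0 ⊢ ((p2 ∨ p0) ∨ p0)
    [∨I₂] p0 ⊢ (p2 ∨ p0)
      [Ax] p0 ⊢ p0

Result: YES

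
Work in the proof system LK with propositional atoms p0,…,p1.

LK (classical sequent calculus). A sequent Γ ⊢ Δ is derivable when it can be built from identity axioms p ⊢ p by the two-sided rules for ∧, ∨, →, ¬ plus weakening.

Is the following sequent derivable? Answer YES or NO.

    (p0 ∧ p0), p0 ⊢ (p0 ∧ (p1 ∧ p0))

Search for a countermodel by truth-table:
  v=00: Γ:[(p0 ∧ p0)=F, p0=F] Δ:[(p0 ∧ (p1 ∧ p0))=F] refutes=False
  v=01: Γ:[(p0 ∧ p0)=F, p0=F] Δ:[(p0 ∧ (p1 ∧ p0))=F] refutes=False
  v=10: Γ:[(p0 ∧ p0)=T, p0=T] Δ:[(p0 ∧ (p1 ∧ p0))=F] refutes=True  ← countermodel

Result: NO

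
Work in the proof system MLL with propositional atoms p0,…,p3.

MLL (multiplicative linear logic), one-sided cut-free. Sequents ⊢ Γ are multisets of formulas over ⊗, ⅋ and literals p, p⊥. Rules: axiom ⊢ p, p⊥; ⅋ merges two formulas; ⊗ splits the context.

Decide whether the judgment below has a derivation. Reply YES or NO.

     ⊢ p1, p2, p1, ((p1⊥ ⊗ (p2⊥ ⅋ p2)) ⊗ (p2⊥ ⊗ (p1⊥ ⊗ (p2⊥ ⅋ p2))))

Proof tree:
[⊗]  ⊢ p1, p2, p1, ((p1⊥ ⊗ (p2⊥ ⅋ p2)) ⊗ (p2⊥ ⊗ (p1⊥ ⊗ (p2⊥ ⅋ p2))))
  [⊗]  ⊢ p1, (p1⊥ ⊗ (p2⊥ ⅋ p2))
    [Ax]  ⊢ p1, p1⊥
    [⅋]  ⊢ (p2⊥ ⅋ p2)
      [Ax]  ⊢ p2, p2⊥
  [⊗]  ⊢ p2, p1, (p2⊥ ⊗ (p1⊥ ⊗ (p2⊥ ⅋ p2)))
    [Ax]  ⊢ p2, p2⊥
    [⊗]  ⊢ p1, (p1⊥ ⊗ (p2⊥ ⅋ p2))
      [Ax]  ⊢ p1, p1⊥
      [⅋]  ⊢ (p2⊥ ⅋ p2)
        [Ax]  ⊢ p2, p2⊥

Result: YES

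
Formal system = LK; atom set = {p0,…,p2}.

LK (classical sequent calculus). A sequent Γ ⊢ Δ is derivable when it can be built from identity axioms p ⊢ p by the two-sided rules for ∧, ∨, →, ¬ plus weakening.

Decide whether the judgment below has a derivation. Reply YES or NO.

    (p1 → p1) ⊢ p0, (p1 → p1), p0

Proof tree:
[WR] (p1 → p1) ⊢ p0, (p1 → p1), p0
  [→R] (p1 → p1) ⊢ p0, (p1 → p1)
    [→L] p1, (p1 → p1) ⊢ p1, p0
      [Ax] p1 ⊢ p1
      [WR] p1 ⊢ p1, p0
        [Ax] p1 ⊢ p1

Result: YES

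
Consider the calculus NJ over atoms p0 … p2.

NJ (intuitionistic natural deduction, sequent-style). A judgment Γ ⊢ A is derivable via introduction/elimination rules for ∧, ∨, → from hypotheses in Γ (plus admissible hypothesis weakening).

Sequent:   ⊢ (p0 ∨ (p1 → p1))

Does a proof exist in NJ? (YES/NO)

Derivation trace:
[∨I₂]  ⊢ (p0 ∨ (p1 → p1))
  [→I]  ⊢ (p1 → p1)
    [Ax] p1 ⊢ p1

Result: YES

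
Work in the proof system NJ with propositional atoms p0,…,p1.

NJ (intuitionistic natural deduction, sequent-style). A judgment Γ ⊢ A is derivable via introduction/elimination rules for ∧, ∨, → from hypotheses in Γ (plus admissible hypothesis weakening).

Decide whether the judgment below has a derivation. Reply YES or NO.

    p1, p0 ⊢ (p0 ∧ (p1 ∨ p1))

Derivation trace:
[∧I] p1, p0 ⊢ (p0 ∧ (p1 ∨ p1))
  [Ax] p0 ⊢ p0
  [∨I₂] p1 ⊢ (p1 ∨ p1)
    [Ax] p1 ⊢ p1

Result: YES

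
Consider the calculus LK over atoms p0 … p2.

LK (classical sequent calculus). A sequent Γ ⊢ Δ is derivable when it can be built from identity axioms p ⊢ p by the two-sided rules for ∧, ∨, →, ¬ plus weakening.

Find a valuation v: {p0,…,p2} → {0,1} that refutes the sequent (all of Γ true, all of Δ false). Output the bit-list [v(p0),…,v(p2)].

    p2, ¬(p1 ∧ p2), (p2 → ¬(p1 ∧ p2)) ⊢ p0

Enumerate valuations to refute Γ ⊢ Δ:
  v=000: Γ:[p2=F, ¬(p1 ∧ p2)=T, (p2 → ¬(p1 ∧ p2))=T] Δ:[p0=F] refutes=False
  v=001: Γ:[p2=T, ¬(p1 ∧ p2)=T, (p2 → ¬(p1 ∧ p2))=T] Δ:[p0=F] refutes=True  ← countermodel

Result: [0, 0, 1]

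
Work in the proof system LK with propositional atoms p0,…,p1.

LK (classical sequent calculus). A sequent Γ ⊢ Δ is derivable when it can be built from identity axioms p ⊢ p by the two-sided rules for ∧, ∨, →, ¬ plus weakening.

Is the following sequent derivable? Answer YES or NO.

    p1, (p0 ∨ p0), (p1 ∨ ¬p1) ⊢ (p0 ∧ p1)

Derivation (root first):
[∧R] p1, (p0 ∨ p0), (p1 ∨ ¬p1) ⊢ (p0 ∧ p1)
  [∨L] (p0 ∨ p0) ⊢ p0
    [WR] p0 ⊢ p0, p0
      [Ax] p0 ⊢ p0
    [WR] p0 ⊢ p0, p0
      [Ax] p0 ⊢ p0
  [∨L] p1, (p1 ∨ ¬p1) ⊢ p1
    [Ax] p1 ⊢ p1
    [¬L] p1, ¬p1 ⊢ 
      [Ax] p1 ⊢ p1

Result: YES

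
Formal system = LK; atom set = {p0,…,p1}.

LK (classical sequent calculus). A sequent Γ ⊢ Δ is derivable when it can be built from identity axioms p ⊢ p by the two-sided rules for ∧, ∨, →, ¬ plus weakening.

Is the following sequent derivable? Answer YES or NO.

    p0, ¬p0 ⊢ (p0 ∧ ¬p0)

Proof tree:
[¬L] p0, ¬p0 ⊢ (p0 ∧ ¬p0)
  [∧R] p0 ⊢ p0, (p0 ∧ ¬p0)
    [Ax] p0 ⊢ p0
    [¬R] p0 ⊢ p0, ¬p0
      [WL] p0, p0 ⊢ p0
        [Ax] p0 ⊢ p0

Result: YES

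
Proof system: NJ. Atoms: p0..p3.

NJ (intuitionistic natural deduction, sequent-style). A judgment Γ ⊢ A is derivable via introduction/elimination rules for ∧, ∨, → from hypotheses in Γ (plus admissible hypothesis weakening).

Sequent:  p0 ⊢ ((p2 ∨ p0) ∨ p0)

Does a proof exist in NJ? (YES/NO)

Derivation trace:
[∨I₁] p0 ⊢ ((p2 ∨ p0) ∨ p0)
  [∨I₂] p0 ⊢ (p2 ∨ p0)
    [Ax] p0 ⊢ p0

Result: YES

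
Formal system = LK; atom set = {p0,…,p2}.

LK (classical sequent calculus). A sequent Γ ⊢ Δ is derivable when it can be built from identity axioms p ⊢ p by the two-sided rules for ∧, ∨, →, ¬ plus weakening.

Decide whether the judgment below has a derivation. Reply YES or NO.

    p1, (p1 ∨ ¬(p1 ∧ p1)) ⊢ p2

Truth-table refutation:
  v=000: Γ:[p1=F, (p1 ∨ ¬(p1 ∧ p1))=T] Δ:[p2=F] refutes=False
  v=001: Γ:[p1=F, (p1 ∨ ¬(p1 ∧ p1))=T] Δ:[p2=T] refutes=False
  v=010: Γ:[p1=T, (p1 ∨ ¬(p1 ∧ p1))=T] Δ:[p2=F] refutes=True  ← countermodel

Result: NO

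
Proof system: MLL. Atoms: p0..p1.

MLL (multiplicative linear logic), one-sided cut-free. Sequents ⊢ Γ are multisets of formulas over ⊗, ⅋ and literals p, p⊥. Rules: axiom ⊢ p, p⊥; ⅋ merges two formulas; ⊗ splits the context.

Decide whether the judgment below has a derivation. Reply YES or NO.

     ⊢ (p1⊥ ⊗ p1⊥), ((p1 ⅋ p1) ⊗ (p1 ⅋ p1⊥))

Derivation trace:
[⊗]  ⊢ (p1⊥ ⊗ p1⊥), ((p1 ⅋ p1) ⊗ (p1 ⅋ p1⊥))
  [⅋]  ⊢ (p1⊥ ⊗ p1⊥), (p1 ⅋ p1)
    [⊗]  ⊢ p1, p1, (p1⊥ ⊗ p1⊥)
      [Ax]  ⊢ p1, p1⊥
      [Ax]  ⊢ p1, p1⊥
  [⅋]  ⊢ (p1 ⅋ p1⊥)
    [Ax]  ⊢ p1, p1⊥

Result: YES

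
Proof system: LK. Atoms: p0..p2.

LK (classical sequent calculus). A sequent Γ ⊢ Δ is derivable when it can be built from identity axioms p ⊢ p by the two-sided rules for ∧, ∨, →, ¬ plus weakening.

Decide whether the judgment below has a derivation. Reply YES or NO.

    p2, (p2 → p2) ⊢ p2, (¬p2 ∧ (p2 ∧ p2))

Derivation (root first):
[∧R] p2, (p2 → p2) ⊢ p2, (¬p2 ∧ (p2 ∧ p2))
  [¬R]  ⊢ p2, ¬p2
    [Ax] p2 ⊢ p2
  [∧R] p2, (p2 → p2) ⊢ (p2 ∧ p2)
    [Ax] p2 ⊢ p2
    [→L] p2, (p2 → p2) ⊢ p2
      [Ax] p2 ⊢ p2
      [Ax] p2 ⊢ p2

Result: YES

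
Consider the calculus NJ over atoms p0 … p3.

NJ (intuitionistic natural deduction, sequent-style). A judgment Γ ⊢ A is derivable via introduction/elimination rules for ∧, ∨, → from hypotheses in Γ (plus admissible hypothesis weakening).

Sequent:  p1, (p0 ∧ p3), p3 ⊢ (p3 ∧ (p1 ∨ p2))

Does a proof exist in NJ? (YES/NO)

Derivation (root first):
[∧I] p1, (p0 ∧ p3), p3 ⊢ (p3 ∧ (p1 ∨ p2))
  [Wk] p3, p1, (p0 ∧ p3) ⊢ p3
    [Wk] p3, p1 ⊢ p3
      [Ax] p3 ⊢ p3
  [∨I₁] p1 ⊢ (p1 ∨ p2)
    [Ax] p1 ⊢ p1

Result: YES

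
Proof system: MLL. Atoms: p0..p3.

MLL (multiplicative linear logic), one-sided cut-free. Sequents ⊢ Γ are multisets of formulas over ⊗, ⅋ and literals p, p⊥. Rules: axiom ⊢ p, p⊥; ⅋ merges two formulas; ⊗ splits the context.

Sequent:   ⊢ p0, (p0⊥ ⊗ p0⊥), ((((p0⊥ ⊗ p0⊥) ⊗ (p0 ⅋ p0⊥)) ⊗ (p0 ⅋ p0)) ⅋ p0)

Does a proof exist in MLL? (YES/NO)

Derivation trace:
[⅋]  ⊢ p0, (p0⊥ ⊗ p0⊥), ((((p0⊥ ⊗ p0⊥) ⊗ (p0 ⅋ p0⊥)) ⊗ (p0 ⅋ p0)) ⅋ p0)
  [⊗]  ⊢ p0, p0, (p0⊥ ⊗ p0⊥), (((p0⊥ ⊗ p0⊥) ⊗ (p0 ⅋ p0⊥)) ⊗ (p0 ⅋ p0))
    [⊗]  ⊢ p0, p0, ((p0⊥ ⊗ p0⊥) ⊗ (p0 ⅋ p0⊥))
      [⊗]  ⊢ p0, p0, (p0⊥ ⊗ p0⊥)
        [Ax]  ⊢ p0, p0⊥
        [Ax]  ⊢ p0, p0⊥
      [⅋]  ⊢ (p0 ⅋ p0⊥)
        [Ax]  ⊢ p0, p0⊥
    [⅋]  ⊢ (p0⊥ ⊗ p0⊥), (p0 ⅋ p0)
      [⊗]  ⊢ p0, p0, (p0⊥ ⊗ p0⊥)
        [Ax]  ⊢ p0, p0⊥
        [Ax]  ⊢ p0, p0⊥

Result: YES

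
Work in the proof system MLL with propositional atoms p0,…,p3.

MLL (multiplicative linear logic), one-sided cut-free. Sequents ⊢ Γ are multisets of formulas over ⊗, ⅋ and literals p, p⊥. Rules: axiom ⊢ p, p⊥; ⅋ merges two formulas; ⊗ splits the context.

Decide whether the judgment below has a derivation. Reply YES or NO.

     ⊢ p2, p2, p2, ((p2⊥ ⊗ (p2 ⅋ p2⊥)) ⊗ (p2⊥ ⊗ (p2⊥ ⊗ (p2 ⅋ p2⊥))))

Proof tree:
[⊗]  ⊢ p2, p2, p2, ((p2⊥ ⊗ (p2 ⅋ p2⊥)) ⊗ (p2⊥ ⊗ (p2⊥ ⊗ (p2 ⅋ p2⊥))))
  [⊗]  ⊢ p2, (p2⊥ ⊗ (p2 ⅋ p2⊥))
    [Ax]  ⊢ p2, p2⊥
    [⅋]  ⊢ (p2 ⅋ p2⊥)
      [Ax]  ⊢ p2, p2⊥
  [⊗]  ⊢ p2, p2, (p2⊥ ⊗ (p2⊥ ⊗ (p2 ⅋ p2⊥)))
    [Ax]  ⊢ p2, p2⊥
    [⊗]  ⊢ p2, (p2⊥ ⊗ (p2 ⅋ p2⊥))
      [Ax]  ⊢ p2, p2⊥
      [⅋]  ⊢ (p2 ⅋ p2⊥)
        [Ax]  ⊢ p2, p2⊥

Result: YES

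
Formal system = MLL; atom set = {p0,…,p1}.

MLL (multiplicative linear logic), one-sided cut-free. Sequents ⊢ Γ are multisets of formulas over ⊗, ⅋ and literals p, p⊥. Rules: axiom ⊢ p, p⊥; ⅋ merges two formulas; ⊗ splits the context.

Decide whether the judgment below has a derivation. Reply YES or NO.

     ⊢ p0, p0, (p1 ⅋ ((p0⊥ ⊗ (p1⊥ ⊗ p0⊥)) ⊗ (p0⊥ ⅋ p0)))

Derivation trace:
[⅋]  ⊢ p0, p0, (p1 ⅋ ((p0⊥ ⊗ (p1⊥ ⊗ p0⊥)) ⊗ (p0⊥ ⅋ p0)))
  [⊗]  ⊢ p0, p1, p0, ((p0⊥ ⊗ (p1⊥ ⊗ p0⊥)) ⊗ (p0⊥ ⅋ p0))
    [⊗]  ⊢ p0, p1, p0, (p0⊥ ⊗ (p1⊥ ⊗ p0⊥))
      [Ax]  ⊢ p0, p0⊥
      [⊗]  ⊢ p1, p0, (p1⊥ ⊗ p0⊥)
        [Ax]  ⊢ p1, p1⊥
        [Ax]  ⊢ p0, p0⊥
    [⅋]  ⊢ (p0⊥ ⅋ p0)
      [Ax]  ⊢ p0, p0⊥

Result: YES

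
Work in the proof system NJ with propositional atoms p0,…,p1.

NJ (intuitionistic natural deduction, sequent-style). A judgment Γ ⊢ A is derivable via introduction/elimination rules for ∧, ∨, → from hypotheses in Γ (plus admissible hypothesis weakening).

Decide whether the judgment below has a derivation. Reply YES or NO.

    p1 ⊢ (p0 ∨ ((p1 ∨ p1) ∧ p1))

Derivation trace:
[∨I₂] p1 ⊢ (p0 ∨ ((p1 ∨ p1) ∧ p1))
  [∧I] p1 ⊢ ((p1 ∨ p1) ∧ p1)
    [∨I₂] p1 ⊢ (p1 ∨ p1)
      [Ax] p1 ⊢ p1
    [Ax] p1 ⊢ p1

Result: YES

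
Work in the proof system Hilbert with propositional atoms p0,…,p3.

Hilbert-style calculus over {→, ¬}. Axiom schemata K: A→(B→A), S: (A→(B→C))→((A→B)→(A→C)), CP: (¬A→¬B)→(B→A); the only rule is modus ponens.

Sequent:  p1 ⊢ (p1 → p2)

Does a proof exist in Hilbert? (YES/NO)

Truth-table refutation:
  v=0000: Γ:[p1=F] Δ:[(p1 → p2)=T] refutes=False
  v=0001: Γ:[p1=F] Δ:[(p1 → p2)=T] refutes=False
  v=0010: Γ:[p1=F] Δ:[(p1 → p2)=T] refutes=False
  v=0011: Γ:[p1=F] Δ:[(p1 → p2)=T] refutes=False
  v=0100: Γ:[p1=T] Δ:[(p1 → p2)=F] refutes=True  ← countermodel

Result: NO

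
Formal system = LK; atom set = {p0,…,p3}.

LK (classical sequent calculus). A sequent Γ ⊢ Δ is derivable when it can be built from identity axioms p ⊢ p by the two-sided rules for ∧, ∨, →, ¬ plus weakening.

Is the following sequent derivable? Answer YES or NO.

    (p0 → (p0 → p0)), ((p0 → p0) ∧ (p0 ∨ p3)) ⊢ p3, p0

Proof tree:
[∧L] (p0 → (p0 → p0)), ((p0 → p0) ∧ (p0 ∨ p3)) ⊢ p3, p0
  [→L] (p0 → p0), (p0 ∨ p3), (p0 → (p0 → p0)) ⊢ p3, p0
    [→L] (p0 ∨ p3), (p0 → p0) ⊢ p3, p0
      [∨L] (p0 ∨ p3) ⊢ p3, p0
        [Ax] p0 ⊢ p0
        [Ax] p3 ⊢ p3
      [Ax] p0 ⊢ p0
    [→L] (p0 ∨ p3), (p0 → p0) ⊢ p3, p0
      [∨L] (p0 ∨ p3) ⊢ p3, p0
        [Ax] p0 ⊢ p0
        [Ax] p3 ⊢ p3
      [Ax] p0 ⊢ p0

Result: YES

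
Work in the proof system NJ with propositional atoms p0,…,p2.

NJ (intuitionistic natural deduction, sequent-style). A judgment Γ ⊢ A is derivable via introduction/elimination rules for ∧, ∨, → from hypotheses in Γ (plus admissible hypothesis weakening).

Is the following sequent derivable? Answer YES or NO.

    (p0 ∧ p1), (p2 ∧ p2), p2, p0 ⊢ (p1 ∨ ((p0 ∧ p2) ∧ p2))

Derivation trace:
[∨I₂] (p0 ∧ p1), (p2 ∧ p2), p2, p0 ⊢ (p1 ∨ ((p0 ∧ p2) ∧ p2))
  [∧I] (p0 ∧ p1), (p2 ∧ p2), p2, p0 ⊢ ((p0 ∧ p2) ∧ p2)
    [∧I] p2, p0 ⊢ (p0 ∧ p2)
      [Ax] p0 ⊢ p0
      [Ax] p2 ⊢ p2
    [Wk] p2, (p0 ∧ p1), (p2 ∧ p2) ⊢ p2
      [Wk] p2, (p0 ∧ p1) ⊢ p2
        [Ax] p2 ⊢ p2

Result: YES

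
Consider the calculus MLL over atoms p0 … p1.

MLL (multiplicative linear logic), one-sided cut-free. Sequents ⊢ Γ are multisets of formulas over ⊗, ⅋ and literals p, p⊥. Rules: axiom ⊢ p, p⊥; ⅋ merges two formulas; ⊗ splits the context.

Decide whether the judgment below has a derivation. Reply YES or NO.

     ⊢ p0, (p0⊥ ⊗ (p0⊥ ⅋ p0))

Derivation trace:
[⊗]  ⊢ p0, (p0⊥ ⊗ (p0⊥ ⅋ p0))
  [Ax]  ⊢ p0, p0⊥
  [⅋]  ⊢ (p0⊥ ⅋ p0)
    [Ax]  ⊢ p0, p0⊥

Result: YES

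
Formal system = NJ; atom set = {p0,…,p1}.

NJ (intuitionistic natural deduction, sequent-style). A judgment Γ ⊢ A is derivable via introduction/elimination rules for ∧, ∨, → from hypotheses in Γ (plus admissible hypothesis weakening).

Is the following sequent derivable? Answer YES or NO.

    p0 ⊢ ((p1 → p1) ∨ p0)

Derivation (root first):
[∨I₁] p0 ⊢ ((p1 → p1) ∨ p0)
  [→I] p0 ⊢ (p1 → p1)
    [Wk] p1, p0 ⊢ p1
      [Ax] p1 ⊢ p1

Result: YES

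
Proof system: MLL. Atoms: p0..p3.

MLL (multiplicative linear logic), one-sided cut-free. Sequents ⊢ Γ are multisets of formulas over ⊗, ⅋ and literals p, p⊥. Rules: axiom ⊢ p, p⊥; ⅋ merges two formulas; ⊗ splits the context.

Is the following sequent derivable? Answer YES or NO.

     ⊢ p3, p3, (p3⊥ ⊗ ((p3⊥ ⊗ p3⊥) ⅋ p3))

Proof tree:
[⊗]  ⊢ p3, p3, (p3⊥ ⊗ ((p3⊥ ⊗ p3⊥) ⅋ p3))
  [Ax]  ⊢ p3, p3⊥
  [⅋]  ⊢ p3, ((p3⊥ ⊗ p3⊥) ⅋ p3)
    [⊗]  ⊢ p3, p3, (p3⊥ ⊗ p3⊥)
      [Ax]  ⊢ p3, p3⊥
      [Ax]  ⊢ p3, p3⊥

Result: YES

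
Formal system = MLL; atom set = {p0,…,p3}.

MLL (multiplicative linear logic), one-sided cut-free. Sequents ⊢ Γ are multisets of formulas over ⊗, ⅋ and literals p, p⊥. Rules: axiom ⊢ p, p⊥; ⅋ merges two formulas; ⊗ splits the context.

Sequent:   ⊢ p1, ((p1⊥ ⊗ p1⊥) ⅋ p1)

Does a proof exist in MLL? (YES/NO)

Derivation trace:
[⅋]  ⊢ p1, ((p1⊥ ⊗ p1⊥) ⅋ p1)
  [⊗]  ⊢ p1, p1, (p1⊥ ⊗ p1⊥)
    [Ax]  ⊢ p1, p1⊥
    [Ax]  ⊢ p1, p1⊥

Result: YES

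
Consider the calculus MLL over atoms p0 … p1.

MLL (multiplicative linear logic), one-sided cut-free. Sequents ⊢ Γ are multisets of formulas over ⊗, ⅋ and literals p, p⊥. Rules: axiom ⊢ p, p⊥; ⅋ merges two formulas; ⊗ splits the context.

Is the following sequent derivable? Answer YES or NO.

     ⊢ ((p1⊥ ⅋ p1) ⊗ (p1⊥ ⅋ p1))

Derivation trace:
[⊗]  ⊢ ((p1⊥ ⅋ p1) ⊗ (p1⊥ ⅋ p1))
  [⅋]  ⊢ (p1⊥ ⅋ p1)
    [Ax]  ⊢ p1, p1⊥
  [⅋]  ⊢ (p1⊥ ⅋ p1)
    [Ax]  ⊢ p1, p1⊥

Result: YES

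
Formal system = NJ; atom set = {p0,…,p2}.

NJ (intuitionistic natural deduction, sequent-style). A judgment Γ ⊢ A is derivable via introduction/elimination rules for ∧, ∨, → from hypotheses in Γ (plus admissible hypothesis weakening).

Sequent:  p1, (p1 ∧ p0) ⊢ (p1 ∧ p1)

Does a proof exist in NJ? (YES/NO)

Derivation trace:
[∧I] p1, (p1 ∧ p0) ⊢ (p1 ∧ p1)
  [Wk] p1, (p1 ∧ p0) ⊢ p1
    [Ax] p1 ⊢ p1
  [Ax] p1 ⊢ p1

Result: YES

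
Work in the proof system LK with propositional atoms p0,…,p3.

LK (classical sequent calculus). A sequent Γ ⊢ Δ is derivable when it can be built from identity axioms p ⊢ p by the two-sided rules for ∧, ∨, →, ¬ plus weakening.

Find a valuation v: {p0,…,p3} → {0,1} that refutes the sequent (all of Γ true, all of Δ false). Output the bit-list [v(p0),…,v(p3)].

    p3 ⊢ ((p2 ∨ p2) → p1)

Search for a countermodel by truth-table:
  v=0000: Γ:[p3=F] Δ:[((p2 ∨ p2) → p1)=T] refutes=False
  v=0001: Γ:[p3=T] Δ:[((p2 ∨ p2) → p1)=T] refutes=False
  v=0010: Γ:[p3=F] Δ:[((p2 ∨ p2) → p1)=F] refutes=False
  v=0011: Γ:[p3=T] Δ:[((p2 ∨ p2) → p1)=F] refutes=True  ← countermodel

Result: [0, 0, 1, 1]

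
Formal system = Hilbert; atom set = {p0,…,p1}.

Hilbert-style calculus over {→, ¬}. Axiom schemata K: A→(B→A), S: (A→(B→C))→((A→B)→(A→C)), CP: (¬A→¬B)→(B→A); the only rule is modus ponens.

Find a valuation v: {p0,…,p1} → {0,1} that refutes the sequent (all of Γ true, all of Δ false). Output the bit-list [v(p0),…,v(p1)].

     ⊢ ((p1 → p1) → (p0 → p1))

Enumerate valuations to refute Γ ⊢ Δ:
  v=00: Γ:[] Δ:[((p1 → p1) → (p0 → p1))=T] refutes=False
  v=01: Γ:[] Δ:[((p1 → p1) → (p0 → p1))=T] refutes=False
  v=10: Γ:[] Δ:[((p1 → p1) → (p0 → p1))=F] refutes=True  ← countermodel

Result: [1, 0]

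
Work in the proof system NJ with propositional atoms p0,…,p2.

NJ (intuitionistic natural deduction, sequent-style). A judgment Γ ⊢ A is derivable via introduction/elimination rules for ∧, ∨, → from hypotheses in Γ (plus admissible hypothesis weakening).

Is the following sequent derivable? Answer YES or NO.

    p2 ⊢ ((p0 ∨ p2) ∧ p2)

Derivation (root first):
[∧I] p2 ⊢ ((p0 ∨ p2) ∧ p2)
  [∨I₂] p2 ⊢ (p0 ∨ p2)
    [Ax] p2 ⊢ p2
  [Ax] p2 ⊢ p2

Result: YES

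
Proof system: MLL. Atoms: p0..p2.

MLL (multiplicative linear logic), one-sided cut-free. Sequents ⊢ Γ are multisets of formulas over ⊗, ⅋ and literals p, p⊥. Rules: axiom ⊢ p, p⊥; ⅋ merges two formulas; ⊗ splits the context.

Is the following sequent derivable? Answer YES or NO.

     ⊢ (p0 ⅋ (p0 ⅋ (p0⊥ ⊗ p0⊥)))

Derivation (root first):
[⅋]  ⊢ (p0 ⅋ (p0 ⅋ (p0⊥ ⊗ p0⊥)))
  [⅋]  ⊢ p0, (p0 ⅋ (p0⊥ ⊗ p0⊥))
    [⊗]  ⊢ p0, p0, (p0⊥ ⊗ p0⊥)
      [Ax]  ⊢ p0, p0⊥
      [Ax]  ⊢ p0, p0⊥

Result: YES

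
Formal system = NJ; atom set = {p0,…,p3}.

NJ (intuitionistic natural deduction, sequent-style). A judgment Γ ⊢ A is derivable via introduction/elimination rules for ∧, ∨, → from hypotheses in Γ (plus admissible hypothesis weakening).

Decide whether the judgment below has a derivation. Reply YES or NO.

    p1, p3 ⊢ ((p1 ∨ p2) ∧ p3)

Derivation (root first):
[∧I] p1, p3 ⊢ ((p1 ∨ p2) ∧ p3)
  [∨I₁] p1 ⊢ (p1 ∨ p2)
    [Ax] p1 ⊢ p1
  [Ax] p3 ⊢ p3

Result: YES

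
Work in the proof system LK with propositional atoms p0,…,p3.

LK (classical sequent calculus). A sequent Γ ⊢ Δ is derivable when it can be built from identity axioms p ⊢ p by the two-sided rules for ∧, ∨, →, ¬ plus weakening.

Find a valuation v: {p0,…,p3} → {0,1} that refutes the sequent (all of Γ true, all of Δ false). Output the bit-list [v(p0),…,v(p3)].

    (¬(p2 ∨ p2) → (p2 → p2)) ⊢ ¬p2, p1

Search for a countermodel by truth-table:
  v=0000: Γ:[(¬(p2 ∨ p2) → (p2 → p2))=T] Δ:[¬p2=T, p1=F] refutes=False
  v=0001: Γ:[(¬(p2 ∨ p2) → (p2 → p2))=T] Δ:[¬p2=T, p1=F] refutes=False
  v=0010: Γ:[(¬(p2 ∨ p2) → (p2 → p2))=T] Δ:[¬p2=F, p1=F] refutes=True  ← countermodel

Result: [0, 0, 1, 0]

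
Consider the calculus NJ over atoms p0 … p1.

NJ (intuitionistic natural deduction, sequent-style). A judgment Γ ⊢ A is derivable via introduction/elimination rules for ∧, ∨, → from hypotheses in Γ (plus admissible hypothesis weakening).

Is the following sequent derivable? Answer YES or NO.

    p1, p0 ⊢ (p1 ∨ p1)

Derivation trace:
[Wk] p1, p0 ⊢ (p1 ∨ p1)
  [∨I₂] p1 ⊢ (p1 ∨ p1)
    [Ax] p1 ⊢ p1

Result: YES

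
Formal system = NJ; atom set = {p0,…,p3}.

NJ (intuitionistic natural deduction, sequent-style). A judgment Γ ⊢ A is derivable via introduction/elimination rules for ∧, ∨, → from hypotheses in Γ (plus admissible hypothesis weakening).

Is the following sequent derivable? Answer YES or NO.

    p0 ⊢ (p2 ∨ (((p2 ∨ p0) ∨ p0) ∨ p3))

Derivation trace:
[∨I₂] p0 ⊢ (p2 ∨ (((p2 ∨ p0) ∨ p0) ∨ p3))
  [∨I₁] p0 ⊢ (((p2 ∨ p0) ∨ p0) ∨ p3)
    [∨I₁] p0 ⊢ ((p2 ∨ p0) ∨ p0)
      [∨I₂] p0 ⊢ (p2 ∨ p0)
        [Ax] p0 ⊢ p0

Result: YES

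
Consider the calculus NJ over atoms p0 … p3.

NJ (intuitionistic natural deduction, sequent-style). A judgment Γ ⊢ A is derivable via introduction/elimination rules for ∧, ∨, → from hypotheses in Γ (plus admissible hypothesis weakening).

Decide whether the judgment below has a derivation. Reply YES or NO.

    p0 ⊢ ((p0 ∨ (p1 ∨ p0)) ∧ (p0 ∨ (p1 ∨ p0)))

Proof tree:
[∧I] p0 ⊢ ((p0 ∨ (p1 ∨ p0)) ∧ (p0 ∨ (p1 ∨ p0)))
  [∨I₂] p0 ⊢ (p0 ∨ (p1 ∨ p0))
    [∨I₂] p0 ⊢ (p1 ∨ p0)
      [Ax] p0 ⊢ p0
  [∨I₂] p0 ⊢ (p0 ∨ (p1 ∨ p0))
    [∨I₂] p0 ⊢ (p1 ∨ p0)
      [Ax] p0 ⊢ p0

Result: YES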